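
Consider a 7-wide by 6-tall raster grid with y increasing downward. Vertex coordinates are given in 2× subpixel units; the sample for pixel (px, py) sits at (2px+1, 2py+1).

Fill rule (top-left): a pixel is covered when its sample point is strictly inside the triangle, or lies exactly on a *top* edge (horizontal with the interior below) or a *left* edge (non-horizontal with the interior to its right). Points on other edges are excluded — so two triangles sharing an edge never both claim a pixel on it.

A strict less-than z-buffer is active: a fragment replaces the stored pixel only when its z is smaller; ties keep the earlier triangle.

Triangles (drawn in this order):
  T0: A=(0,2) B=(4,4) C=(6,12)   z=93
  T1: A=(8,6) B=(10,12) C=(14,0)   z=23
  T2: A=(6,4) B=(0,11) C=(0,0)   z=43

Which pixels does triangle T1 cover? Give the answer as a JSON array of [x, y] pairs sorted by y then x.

T0:
  2·area = 28
  edge (0, 2)→(4, 4): d=(4,2) right/bottom  bias=-1
  edge (4, 4)→(6, 12): d=(2,8) right/bottom  bias=-1
  edge (6, 12)→(0, 2): d=(-6,-10) top-left  bias=+0
    (0,1)@(1, 3): e=[2,22,4] → X
    (1,1)@(3, 3): e=[-2,6,24] → .
    (0,2)@(1, 5): e=[10,26,-8] → .
    (1,2)@(3, 5): e=[6,10,12] → X
    (2,2)@(5, 5): e=[2,-6,32] → .
    (1,3)@(3, 7): e=[14,14,0] → X  [on edge]
    (2,3)@(5, 7): e=[10,-2,20] → .
    (1,4)@(3, 9): e=[22,18,-12] → .
    (2,4)@(5, 9): e=[18,2,8] → X
    (3,4)@(7, 9): e=[14,-14,28] → .
    (2,5)@(5, 11): e=[26,6,-4] → .
  covered (4 px):
    . . . . . . .
    X . . . . . .
    . X . . . . .
    . X . . . . .
    . . X . . . .
    . . . . . . .
T1:
  2·area = 48  (B↔C swapped to make it positive)
  edge (8, 6)→(14, 0): d=(6,-6) top-left  bias=+0
  edge (14, 0)→(10, 12): d=(-4,12) right/bottom  bias=-1
  edge (10, 12)→(8, 6): d=(-2,-6) top-left  bias=+0
    (6,0)@(13, 1): e=[0,8,40] → X  [on edge]
    (3,1)@(7, 3): e=[-24,72,0] → .  [on edge]
    (5,1)@(11, 3): e=[0,24,24] → X  [on edge]
    (6,1)@(13, 3): e=[12,0,36] → .  [on edge]
    (4,2)@(9, 5): e=[0,40,8] → X  [on edge]
    (6,2)@(13, 5): e=[24,-8,32] → .
    (3,3)@(7, 7): e=[0,56,-8] → .  [on edge]
    (4,3)@(9, 7): e=[12,32,4] → X
    (6,3)@(13, 7): e=[36,-16,28] → .
    (2,4)@(5, 9): e=[0,72,-24] → .  [on edge]
    (4,4)@(9, 9): e=[24,24,0] → X  [on edge]
    (5,4)@(11, 9): e=[36,0,12] → .  [on edge]
    (1,5)@(3, 11): e=[0,88,-40] → .  [on edge]
  covered (7 px):
    . . . . . . X
    . . . . . X .
    . . . . X X .
    . . . . X X .
    . . . . X . .
    . . . . . . .
T2:
  2·area = 66
  edge (6, 4)→(0, 11): d=(-6,7) right/bottom  bias=-1
  edge (0, 11)→(0, 0): d=(0,-11) top-left  bias=+0
  edge (0, 0)→(6, 4): d=(6,4) right/bottom  bias=-1
    (0,0)@(1, 1): e=[53,11,2] → X
    (1,0)@(3, 1): e=[39,33,-6] → .
    (0,1)@(1, 3): e=[41,11,14] → X
    (1,1)@(3, 3): e=[27,33,6] → X
    (2,1)@(5, 3): e=[13,55,-2] → .
    (0,2)@(1, 5): e=[29,11,26] → X
    (2,2)@(5, 5): e=[1,55,10] → X
    (3,2)@(7, 5): e=[-13,77,2] → .
    (0,3)@(1, 7): e=[17,11,38] → X
    (2,3)@(5, 7): e=[-11,55,22] → .
    (0,4)@(1, 9): e=[5,11,50] → X
    (1,4)@(3, 9): e=[-9,33,42] → .
  covered (9 px):
    X . . . . . .
    X X . . . . .
    X X X . . . .
    X X . . . . .
    X . . . . . .
    . . . . . . .

Final: [[6,0],[5,1],[4,2],[5,2],[4,3],[5,3],[4,4]]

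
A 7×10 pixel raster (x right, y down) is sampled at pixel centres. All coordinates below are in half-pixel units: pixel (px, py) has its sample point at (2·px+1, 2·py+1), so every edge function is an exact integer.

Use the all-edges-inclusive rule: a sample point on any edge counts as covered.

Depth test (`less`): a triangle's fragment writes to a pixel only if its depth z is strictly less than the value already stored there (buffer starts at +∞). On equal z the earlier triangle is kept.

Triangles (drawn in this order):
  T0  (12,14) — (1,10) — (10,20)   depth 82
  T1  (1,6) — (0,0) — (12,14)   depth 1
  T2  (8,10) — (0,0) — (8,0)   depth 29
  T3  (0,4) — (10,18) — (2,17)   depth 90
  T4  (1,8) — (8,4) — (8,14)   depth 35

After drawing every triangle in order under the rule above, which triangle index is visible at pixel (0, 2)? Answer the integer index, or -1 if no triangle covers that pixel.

T0:
  2·area = 74  (B↔C swapped to make it positive)
  edge (12, 14)→(10, 20): d=(-2,6) inclusive
  edge (10, 20)→(1, 10): d=(-9,-10) inclusive
  edge (1, 10)→(12, 14): d=(11,4) inclusive
    (1,5)@(3, 11): e=[60,11,3] → X
    (2,5)@(5, 11): e=[48,31,-5] → .
    (6,5)@(13, 11): e=[0,111,-37] → .  [on edge]
    (1,6)@(3, 13): e=[56,-7,25] → .
    (2,6)@(5, 13): e=[44,13,17] → X
    (3,6)@(7, 13): e=[32,33,9] → X
    (4,6)@(9, 13): e=[20,53,1] → X
    (5,6)@(11, 13): e=[8,73,-7] → .
    (2,7)@(5, 15): e=[40,-5,39] → .
    (3,7)@(7, 15): e=[28,15,31] → X
    (5,7)@(11, 15): e=[4,55,15] → X
    (6,7)@(13, 15): e=[-8,75,7] → .
    (5,8)@(11, 17): e=[0,37,37] → X  [on edge]
  covered (9 px):
    . . . . . . .
    . . . . . . .
    . . . . . . .
    . . . . . . .
    . . . . . . .
    . X . . . . .
    . . X X X . .
    . . . X X X .
    . . . . X X .
    . . . . . . .
T1:
  2·area = 58
  edge (1, 6)→(0, 0): d=(-1,-6) inclusive
  edge (0, 0)→(12, 14): d=(12,14) inclusive
  edge (12, 14)→(1, 6): d=(-11,-8) inclusive
    (0,1)@(1, 3): e=[3,22,33] → X
    (1,1)@(3, 3): e=[15,-6,49] → .
    (0,2)@(1, 5): e=[1,46,11] → X
    (1,2)@(3, 5): e=[13,18,27] → X
    (2,2)@(5, 5): e=[25,-10,43] → .
    (0,3)@(1, 7): e=[-1,70,-11] → .
    (1,3)@(3, 7): e=[11,42,5] → X
    (2,3)@(5, 7): e=[23,14,21] → X
    (3,3)@(7, 7): e=[35,-14,37] → .
    (1,4)@(3, 9): e=[9,66,-17] → .
    (2,4)@(5, 9): e=[21,38,-1] → .
    (3,4)@(7, 9): e=[33,10,15] → X
  covered (8 px):
    . . . . . . .
    X . . . . . .
    X X . . . . .
    . X X . . . .
    . . . X . . .
    . . . . X . .
    . . . . . X .
    . . . . . . .
    . . . . . . .
    . . . . . . .
T2:
  2·area = 80
  edge (8, 10)→(0, 0): d=(-8,-10) inclusive
  edge (0, 0)→(8, 0): d=(8,0) inclusive
  edge (8, 0)→(8, 10): d=(0,10) inclusive
    (0,0)@(1, 1): e=[2,8,70] → X
    (1,0)@(3, 1): e=[22,8,50] → X
    (2,0)@(5, 1): e=[42,8,30] → X
    (3,0)@(7, 1): e=[62,8,10] → X
    (4,0)@(9, 1): e=[82,8,-10] → .
    (0,1)@(1, 3): e=[-14,24,70] → .
    (1,1)@(3, 3): e=[6,24,50] → X
    (4,1)@(9, 3): e=[66,24,-10] → .
    (1,2)@(3, 5): e=[-10,40,50] → .
    (2,2)@(5, 5): e=[10,40,30] → X
    (4,2)@(9, 5): e=[50,40,-10] → .
    (2,3)@(5, 7): e=[-6,56,30] → .
  covered (10 px):
    X X X X . . .
    . X X X . . .
    . . X X . . .
    . . . X . . .
    . . . . . . .
    . . . . . . .
    . . . . . . .
    . . . . . . .
    . . . . . . .
    . . . . . . .
T3:
  2·area = 102
  edge (0, 4)→(10, 18): d=(10,14) inclusive
  edge (10, 18)→(2, 17): d=(-8,-1) inclusive
  edge (2, 17)→(0, 4): d=(-2,-13) inclusive
    (0,3)@(1, 7): e=[16,79,7] → X
    (1,3)@(3, 7): e=[-12,81,33] → .
    (0,4)@(1, 9): e=[36,63,3] → X
    (1,4)@(3, 9): e=[8,65,29] → X
    (2,4)@(5, 9): e=[-20,67,55] → .
    (0,5)@(1, 11): e=[56,47,-1] → .
    (1,5)@(3, 11): e=[28,49,25] → X
    (2,5)@(5, 11): e=[0,51,51] → X  [on edge]
    (3,5)@(7, 11): e=[-28,53,77] → .
    (1,6)@(3, 13): e=[48,33,21] → X
    (3,6)@(7, 13): e=[-8,37,73] → .
    (1,7)@(3, 15): e=[68,17,17] → X
  covered (14 px):
    . . . . . . .
    . . . . . . .
    . . . . . . .
    X . . . . . .
    X X . . . . .
    . X X . . . .
    . X X . . . .
    . X X X . . .
    . X X X X . .
    . . . . . . .
T4:
  2·area = 70
  edge (1, 8)→(8, 4): d=(7,-4) inclusive
  edge (8, 4)→(8, 14): d=(0,10) inclusive
  edge (8, 14)→(1, 8): d=(-7,-6) inclusive
    (3,2)@(7, 5): e=[3,10,57] → X
    (4,2)@(9, 5): e=[11,-10,69] → .
    (1,3)@(3, 7): e=[1,50,19] → X
    (2,3)@(5, 7): e=[9,30,31] → X
    (4,3)@(9, 7): e=[25,-10,55] → .
    (1,4)@(3, 9): e=[15,50,5] → X
    (4,4)@(9, 9): e=[39,-10,41] → .
    (1,5)@(3, 11): e=[29,50,-9] → .
    (2,5)@(5, 11): e=[37,30,3] → X
    (4,5)@(9, 11): e=[53,-10,27] → .
    (2,6)@(5, 13): e=[51,30,-11] → .
    (3,6)@(7, 13): e=[59,10,1] → X
  covered (10 px):
    . . . . . . .
    . . . . . . .
    . . . X . . .
    . X X X . . .
    . X X X . . .
    . . X X . . .
    . . . X . . .
    . . . . . . .
    . . . . . . .
    . . . . . . .

Z-buffer (winner per pixel, '.' = empty):
  2 2 2 2 . . .
  1 2 2 2 . . .
  1 1 2 2 . . .
  3 1 1 2 . . .
  3 4 4 1 . . .
  . 0 4 4 1 . .
  . 3 0 4 0 1 .
  . 3 3 0 0 0 .
  . 3 3 3 0 0 .
  . . . . . . .

Answer: 1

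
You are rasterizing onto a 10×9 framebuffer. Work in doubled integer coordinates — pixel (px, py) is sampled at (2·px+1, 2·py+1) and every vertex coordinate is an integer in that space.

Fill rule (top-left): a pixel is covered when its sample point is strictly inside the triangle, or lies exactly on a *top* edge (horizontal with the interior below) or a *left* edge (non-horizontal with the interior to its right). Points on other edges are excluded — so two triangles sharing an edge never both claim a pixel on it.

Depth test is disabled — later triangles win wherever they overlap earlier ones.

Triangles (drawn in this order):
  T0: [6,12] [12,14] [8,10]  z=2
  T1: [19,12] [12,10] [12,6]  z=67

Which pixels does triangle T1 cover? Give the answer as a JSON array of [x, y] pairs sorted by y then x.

T0:
  2·area = 16  (B↔C swapped to make it positive)
  edge (6, 12)→(8, 10): d=(2,-2) top-left  bias=+0
  edge (8, 10)→(12, 14): d=(4,4) right/bottom  bias=-1
  edge (12, 14)→(6, 12): d=(-6,-2) top-left  bias=+0
    (8,0)@(17, 1): e=[0,-72,88] → .  [on edge]
    (0,1)@(1, 3): e=[-28,0,44] → .  [on edge]
    (7,1)@(15, 3): e=[0,-56,72] → .  [on edge]
    (1,2)@(3, 5): e=[-20,0,36] → .  [on edge]
    (6,2)@(13, 5): e=[0,-40,56] → .  [on edge]
    (2,3)@(5, 7): e=[-12,0,28] → .  [on edge]
    (5,3)@(11, 7): e=[0,-24,40] → .  [on edge]
    (3,4)@(7, 9): e=[-4,0,20] → .  [on edge]
    (4,4)@(9, 9): e=[0,-8,24] → .  [on edge]
    (1,5)@(3, 11): e=[-8,24,0] → .  [on edge]
    (3,5)@(7, 11): e=[0,8,8] → X  [on edge]
    (4,5)@(9, 11): e=[4,0,12] → .  [on edge]
    (2,6)@(5, 13): e=[0,24,-8] → .  [on edge]
    (4,6)@(9, 13): e=[8,8,0] → X  [on edge]
    (5,6)@(11, 13): e=[12,0,4] → .  [on edge]
    (1,7)@(3, 15): e=[0,40,-24] → .  [on edge]
    (6,7)@(13, 15): e=[20,0,-4] → .  [on edge]
    (7,7)@(15, 15): e=[24,-8,0] → .  [on edge]
    (0,8)@(1, 17): e=[0,56,-40] → .  [on edge]
    (7,8)@(15, 17): e=[28,0,-12] → .  [on edge]
  covered (2 px):
    . . . . . . . . . .
    . . . . . . . . . .
    . . . . . . . . . .
    . . . . . . . . . .
    . . . . . . . . . .
    . . . X . . . . . .
    . . . . X . . . . .
    . . . . . . . . . .
    . . . . . . . . . .
T1:
  2·area = 28
  edge (19, 12)→(12, 10): d=(-7,-2) top-left  bias=+0
  edge (12, 10)→(12, 6): d=(0,-4) top-left  bias=+0
  edge (12, 6)→(19, 12): d=(7,6) right/bottom  bias=-1
    (6,3)@(13, 7): e=[23,4,1] → X
    (7,3)@(15, 7): e=[27,12,-11] → .
    (6,4)@(13, 9): e=[9,4,15] → X
    (7,4)@(15, 9): e=[13,12,3] → X
    (8,4)@(17, 9): e=[17,20,-9] → .
    (6,5)@(13, 11): e=[-5,4,29] → .
    (7,5)@(15, 11): e=[-1,12,17] → .
    (8,5)@(17, 11): e=[3,20,5] → X
    (9,5)@(19, 11): e=[7,28,-7] → .
    (8,6)@(17, 13): e=[-11,20,19] → .
  covered (4 px):
    . . . . . . . . . .
    . . . . . . . . . .
    . . . . . . . . . .
    . . . . . . X . . .
    . . . . . . X X . .
    . . . . . . . . X .
    . . . . . . . . . .
    . . . . . . . . . .
    . . . . . . . . . .

Answer: [[6,3],[6,4],[7,4],[8,5]]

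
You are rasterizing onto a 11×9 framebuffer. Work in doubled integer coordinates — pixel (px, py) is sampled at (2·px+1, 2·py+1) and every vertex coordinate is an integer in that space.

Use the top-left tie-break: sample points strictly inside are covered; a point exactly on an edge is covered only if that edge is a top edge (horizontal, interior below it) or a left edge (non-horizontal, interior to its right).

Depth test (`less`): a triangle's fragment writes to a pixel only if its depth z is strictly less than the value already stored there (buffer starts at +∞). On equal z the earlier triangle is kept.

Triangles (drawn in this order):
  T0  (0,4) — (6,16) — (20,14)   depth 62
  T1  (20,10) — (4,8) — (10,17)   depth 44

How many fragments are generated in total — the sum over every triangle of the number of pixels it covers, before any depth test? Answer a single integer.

T0:
  2·area = 180  (B↔C swapped to make it positive)
  edge (0, 4)→(20, 14): d=(20,10) right/bottom  bias=-1
  edge (20, 14)→(6, 16): d=(-14,2) right/bottom  bias=-1
  edge (6, 16)→(0, 4): d=(-6,-12) top-left  bias=+0
    (0,2)@(1, 5): e=[10,164,6] → █
    (1,2)@(3, 5): e=[-10,160,30] → ·
    (0,3)@(1, 7): e=[50,136,-6] → ·
    (1,3)@(3, 7): e=[30,132,18] → █
    (2,3)@(5, 7): e=[10,128,42] → █
    (3,3)@(7, 7): e=[-10,124,66] → ·
    (1,4)@(3, 9): e=[70,104,6] → █
    (3,4)@(7, 9): e=[30,96,54] → █
    (4,4)@(9, 9): e=[10,92,78] → █
    (5,4)@(11, 9): e=[-10,88,102] → ·
    (1,5)@(3, 11): e=[110,76,-6] → ·
    (2,5)@(5, 11): e=[90,72,18] → █
    (6,7)@(13, 15): e=[90,0,90] → ·  [on edge]
  covered (22 px):
    · · · · · · · · · · ·
    · · · · · · · · · · ·
    █ · · · · · · · · · ·
    · █ █ · · · · · · · ·
    · █ █ █ █ · · · · · ·
    · · █ █ █ █ █ · · · ·
    · · █ █ █ █ █ █ █ · ·
    · · · █ █ █ · · · · ·
    · · · · · · · · · · ·
T1:
  2·area = 132  (B↔C swapped to make it positive)
  edge (20, 10)→(10, 17): d=(-10,7) right/bottom  bias=-1
  edge (10, 17)→(4, 8): d=(-6,-9) top-left  bias=+0
  edge (4, 8)→(20, 10): d=(16,2) right/bottom  bias=-1
    (2,4)@(5, 9): e=[115,3,14] → █
    (3,4)@(7, 9): e=[101,21,10] → █
    (4,4)@(9, 9): e=[87,39,6] → █
    (5,4)@(11, 9): e=[73,57,2] → █
    (6,4)@(13, 9): e=[59,75,-2] → ·
    (2,5)@(5, 11): e=[95,-9,46] → ·
    (3,5)@(7, 11): e=[81,9,42] → █
    (6,5)@(13, 11): e=[39,63,30] → █
    (7,5)@(15, 11): e=[25,81,26] → █
    (8,5)@(17, 11): e=[11,99,22] → █
    (9,5)@(19, 11): e=[-3,117,18] → ·
    (3,6)@(7, 13): e=[61,-3,74] → ·
  covered (16 px):
    · · · · · · · · · · ·
    · · · · · · · · · · ·
    · · · · · · · · · · ·
    · · · · · · · · · · ·
    · · █ █ █ █ · · · · ·
    · · · █ █ █ █ █ █ · ·
    · · · · █ █ █ █ · · ·
    · · · · █ █ · · · · ·
    · · · · · · · · · · ·

Final: 38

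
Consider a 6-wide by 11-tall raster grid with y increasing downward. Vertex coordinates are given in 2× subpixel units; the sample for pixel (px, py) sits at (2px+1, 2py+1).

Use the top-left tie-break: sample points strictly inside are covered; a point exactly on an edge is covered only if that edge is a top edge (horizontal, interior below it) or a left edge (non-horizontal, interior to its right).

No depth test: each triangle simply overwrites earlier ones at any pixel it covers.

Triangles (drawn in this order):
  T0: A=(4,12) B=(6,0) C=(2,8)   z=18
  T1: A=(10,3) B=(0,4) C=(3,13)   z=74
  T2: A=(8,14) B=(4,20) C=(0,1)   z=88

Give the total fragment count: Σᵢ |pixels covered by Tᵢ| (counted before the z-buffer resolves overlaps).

T0:
  2·area = 32  (B↔C swapped to make it positive)
  edge (4, 12)→(2, 8): d=(-2,-4) top-left  bias=+0
  edge (2, 8)→(6, 0): d=(4,-8) top-left  bias=+0
  edge (6, 0)→(4, 12): d=(-2,12) right/bottom  bias=-1
    (2,1)@(5, 3): e=[22,4,6] → #
    (3,1)@(7, 3): e=[30,20,-18] → ·
    (2,2)@(5, 5): e=[18,12,2] → #
    (3,2)@(7, 5): e=[26,28,-22] → ·
    (1,3)@(3, 7): e=[6,4,22] → #
    (2,3)@(5, 7): e=[14,20,-2] → ·
    (1,4)@(3, 9): e=[2,12,18] → #
    (2,4)@(5, 9): e=[10,28,-6] → ·
    (1,5)@(3, 11): e=[-2,20,14] → ·
  covered (4 px):
    · · · · · ·
    · · # · · ·
    · · # · · ·
    · # · · · ·
    · # · · · ·
    · · · · · ·
    · · · · · ·
    · · · · · ·
    · · · · · ·
    · · · · · ·
    · · · · · ·
T1:
  2·area = 93  (B↔C swapped to make it positive)
  edge (10, 3)→(3, 13): d=(-7,10) right/bottom  bias=-1
  edge (3, 13)→(0, 4): d=(-3,-9) top-left  bias=+0
  edge (0, 4)→(10, 3): d=(10,-1) top-left  bias=+0
    (0,2)@(1, 5): e=[76,6,11] → #
    (1,2)@(3, 5): e=[56,24,13] → #
    (2,2)@(5, 5): e=[36,42,15] → #
    (3,2)@(7, 5): e=[16,60,17] → #
    (4,2)@(9, 5): e=[-4,78,19] → ·
    (0,3)@(1, 7): e=[62,0,31] → #  [on edge]
    (4,3)@(9, 7): e=[-18,72,39] → ·
    (0,4)@(1, 9): e=[48,-6,51] → ·
    (1,4)@(3, 9): e=[28,12,53] → #
    (3,4)@(7, 9): e=[-12,48,57] → ·
    (1,5)@(3, 11): e=[14,6,73] → #
    (2,5)@(5, 11): e=[-6,24,75] → ·
    (1,6)@(3, 13): e=[0,0,93] → ·  [on edge]
    (2,9)@(5, 19): e=[-62,0,155] → ·  [on edge]
  covered (11 px):
    · · · · · ·
    · · · · · ·
    # # # # · ·
    # # # # · ·
    · # # · · ·
    · # · · · ·
    · · · · · ·
    · · · · · ·
    · · · · · ·
    · · · · · ·
    · · · · · ·
T2:
  2·area = 100
  edge (8, 14)→(4, 20): d=(-4,6) right/bottom  bias=-1
  edge (4, 20)→(0, 1): d=(-4,-19) top-left  bias=+0
  edge (0, 1)→(8, 14): d=(8,13) right/bottom  bias=-1
    (0,1)@(1, 3): e=[86,11,3] → #
    (1,1)@(3, 3): e=[74,49,-23] → ·
    (0,2)@(1, 5): e=[78,3,19] → #
    (1,2)@(3, 5): e=[66,41,-7] → ·
    (0,3)@(1, 7): e=[70,-5,35] → ·
    (1,3)@(3, 7): e=[58,33,9] → #
    (2,3)@(5, 7): e=[46,71,-17] → ·
    (1,4)@(3, 9): e=[50,25,25] → #
    (2,4)@(5, 9): e=[38,63,-1] → ·
    (1,5)@(3, 11): e=[42,17,41] → #
    (2,5)@(5, 11): e=[30,55,15] → #
    (3,5)@(7, 11): e=[18,93,-11] → ·
  covered (13 px):
    · · · · · ·
    # · · · · ·
    # · · · · ·
    · # · · · ·
    · # · · · ·
    · # # · · ·
    · # # # · ·
    · # # # · ·
    · · # · · ·
    · · · · · ·
    · · · · · ·

Final: 28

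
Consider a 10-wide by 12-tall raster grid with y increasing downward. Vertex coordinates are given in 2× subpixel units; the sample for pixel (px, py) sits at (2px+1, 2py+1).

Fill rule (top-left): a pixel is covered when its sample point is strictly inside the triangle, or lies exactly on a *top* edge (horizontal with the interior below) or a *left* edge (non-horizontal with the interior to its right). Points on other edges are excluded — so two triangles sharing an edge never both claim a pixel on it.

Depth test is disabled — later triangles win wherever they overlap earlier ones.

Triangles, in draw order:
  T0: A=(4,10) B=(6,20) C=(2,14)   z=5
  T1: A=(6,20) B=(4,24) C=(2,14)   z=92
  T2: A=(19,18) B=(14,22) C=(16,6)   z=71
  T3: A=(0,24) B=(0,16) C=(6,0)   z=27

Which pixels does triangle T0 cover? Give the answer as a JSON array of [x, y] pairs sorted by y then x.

T0:
  2·area = 28
  edge (4, 10)→(6, 20): d=(2,10) right/bottom  bias=-1
  edge (6, 20)→(2, 14): d=(-4,-6) top-left  bias=+0
  edge (2, 14)→(4, 10): d=(2,-4) top-left  bias=+0
    (1,2)@(3, 5): e=[0,42,-14] → ·  [on edge]
    (1,6)@(3, 13): e=[16,10,2] → #
    (2,6)@(5, 13): e=[-4,22,10] → ·
    (1,7)@(3, 15): e=[20,2,6] → #
    (2,7)@(5, 15): e=[0,14,14] → ·  [on edge]
    (1,8)@(3, 17): e=[24,-6,10] → ·
    (2,8)@(5, 17): e=[4,6,18] → #
    (3,8)@(7, 17): e=[-16,18,26] → ·
    (2,9)@(5, 19): e=[8,-2,22] → ·
  covered (3 px):
    · · · · · · · · · ·
    · · · · · · · · · ·
    · · · · · · · · · ·
    · · · · · · · · · ·
    · · · · · · · · · ·
    · · · · · · · · · ·
    · # · · · · · · · ·
    · # · · · · · · · ·
    · · # · · · · · · ·
    · · · · · · · · · ·
    · · · · · · · · · ·
    · · · · · · · · · ·
T1:
  2·area = 28
  edge (6, 20)→(4, 24): d=(-2,4) right/bottom  bias=-1
  edge (4, 24)→(2, 14): d=(-2,-10) top-left  bias=+0
  edge (2, 14)→(6, 20): d=(4,6) right/bottom  bias=-1
    (0,4)@(1, 9): e=[42,0,-14] → ·  [on edge]
    (1,8)@(3, 17): e=[18,4,6] → #
    (2,8)@(5, 17): e=[10,24,-6] → ·
    (1,9)@(3, 19): e=[14,0,14] → #  [on edge]
    (2,9)@(5, 19): e=[6,20,2] → #
    (3,9)@(7, 19): e=[-2,40,-10] → ·
    (1,10)@(3, 21): e=[10,-4,22] → ·
    (2,10)@(5, 21): e=[2,16,10] → #
    (3,10)@(7, 21): e=[-6,36,-2] → ·
    (2,11)@(5, 23): e=[-2,12,18] → ·
  covered (4 px):
    · · · · · · · · · ·
    · · · · · · · · · ·
    · · · · · · · · · ·
    · · · · · · · · · ·
    · · · · · · · · · ·
    · · · · · · · · · ·
    · · · · · · · · · ·
    · · · · · · · · · ·
    · # · · · · · · · ·
    · # # · · · · · · ·
    · · # · · · · · · ·
    · · · · · · · · · ·
T2:
  2·area = 72
  edge (19, 18)→(14, 22): d=(-5,4) right/bottom  bias=-1
  edge (14, 22)→(16, 6): d=(2,-16) top-left  bias=+0
  edge (16, 6)→(19, 18): d=(3,12) right/bottom  bias=-1
    (8,5)@(17, 11): e=[43,26,3] → #
    (9,5)@(19, 11): e=[35,58,-21] → ·
    (8,6)@(17, 13): e=[33,30,9] → #
    (9,6)@(19, 13): e=[25,62,-15] → ·
    (7,7)@(15, 15): e=[31,2,39] → #
    (9,7)@(19, 15): e=[15,66,-9] → ·
    (7,8)@(15, 17): e=[21,6,45] → #
    (9,8)@(19, 17): e=[5,70,-3] → ·
    (7,9)@(15, 19): e=[11,10,51] → #
    (9,9)@(19, 19): e=[-5,74,3] → ·
    (7,10)@(15, 21): e=[1,14,57] → #
    (8,10)@(17, 21): e=[-7,46,33] → ·
  covered (9 px):
    · · · · · · · · · ·
    · · · · · · · · · ·
    · · · · · · · · · ·
    · · · · · · · · · ·
    · · · · · · · · · ·
    · · · · · · · · # ·
    · · · · · · · · # ·
    · · · · · · · # # ·
    · · · · · · · # # ·
    · · · · · · · # # ·
    · · · · · · · # · ·
    · · · · · · · · · ·
T3:
  2·area = 48
  edge (0, 24)→(0, 16): d=(0,-8) top-left  bias=+0
  edge (0, 16)→(6, 0): d=(6,-16) top-left  bias=+0
  edge (6, 0)→(0, 24): d=(-6,24) right/bottom  bias=-1
    (2,1)@(5, 3): e=[40,2,6] → #
    (3,1)@(7, 3): e=[56,34,-42] → ·
    (2,2)@(5, 5): e=[40,14,-6] → ·
    (1,4)@(3, 9): e=[24,6,18] → #
    (2,4)@(5, 9): e=[40,38,-30] → ·
    (1,5)@(3, 11): e=[24,18,6] → #
    (2,5)@(5, 11): e=[40,50,-42] → ·
    (1,6)@(3, 13): e=[24,30,-6] → ·
    (0,7)@(1, 15): e=[8,10,30] → #
    (1,7)@(3, 15): e=[24,42,-18] → ·
    (0,8)@(1, 17): e=[8,22,18] → #
    (1,8)@(3, 17): e=[24,54,-30] → ·
  covered (6 px):
    · · · · · · · · · ·
    · · # · · · · · · ·
    · · · · · · · · · ·
    · · · · · · · · · ·
    · # · · · · · · · ·
    · # · · · · · · · ·
    · · · · · · · · · ·
    # · · · · · · · · ·
    # · · · · · · · · ·
    # · · · · · · · · ·
    · · · · · · · · · ·
    · · · · · · · · · ·

Result: [[1,6],[1,7],[2,8]]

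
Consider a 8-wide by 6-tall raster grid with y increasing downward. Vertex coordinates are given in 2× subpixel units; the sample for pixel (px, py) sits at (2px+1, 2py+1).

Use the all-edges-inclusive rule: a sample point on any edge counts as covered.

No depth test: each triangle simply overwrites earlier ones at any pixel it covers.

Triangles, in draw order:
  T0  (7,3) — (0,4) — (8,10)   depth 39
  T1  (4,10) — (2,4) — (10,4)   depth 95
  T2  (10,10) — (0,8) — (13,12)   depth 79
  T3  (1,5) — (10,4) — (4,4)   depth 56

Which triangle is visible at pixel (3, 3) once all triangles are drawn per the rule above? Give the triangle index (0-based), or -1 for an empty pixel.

T0:
  2·area = 50  (B↔C swapped to make it positive)
  edge (7, 3)→(8, 10): d=(1,7) inclusive
  edge (8, 10)→(0, 4): d=(-8,-6) inclusive
  edge (0, 4)→(7, 3): d=(7,-1) inclusive
    (3,1)@(7, 3): e=[0,50,0] → █  [on edge]
    (4,1)@(9, 3): e=[-14,62,2] → ·
    (1,2)@(3, 5): e=[30,10,10] → █
    (2,2)@(5, 5): e=[16,22,12] → █
    (4,2)@(9, 5): e=[-12,46,16] → ·
    (1,3)@(3, 7): e=[32,-6,24] → ·
    (2,3)@(5, 7): e=[18,6,26] → █
    (4,3)@(9, 7): e=[-10,30,30] → ·
    (2,4)@(5, 9): e=[20,-10,40] → ·
    (3,4)@(7, 9): e=[6,2,42] → █
    (4,4)@(9, 9): e=[-8,14,44] → ·
    (3,5)@(7, 11): e=[8,-14,56] → ·
  covered (7 px):
    · · · · · · · ·
    · · · █ · · · ·
    · █ █ █ · · · ·
    · · █ █ · · · ·
    · · · █ · · · ·
    · · · · · · · ·
T1:
  2·area = 48
  edge (4, 10)→(2, 4): d=(-2,-6) inclusive
  edge (2, 4)→(10, 4): d=(8,0) inclusive
  edge (10, 4)→(4, 10): d=(-6,6) inclusive
    (0,0)@(1, 1): e=[0,-24,72] → ·  [on edge]
    (6,0)@(13, 1): e=[72,-24,0] → ·  [on edge]
    (5,1)@(11, 3): e=[56,-8,0] → ·  [on edge]
    (1,2)@(3, 5): e=[4,8,36] → █
    (2,2)@(5, 5): e=[16,8,24] → █
    (3,2)@(7, 5): e=[28,8,12] → █
    (4,2)@(9, 5): e=[40,8,0] → █  [on edge]
    (5,2)@(11, 5): e=[52,8,-12] → ·
    (1,3)@(3, 7): e=[0,24,24] → █  [on edge]
    (3,3)@(7, 7): e=[24,24,0] → █  [on edge]
    (4,3)@(9, 7): e=[36,24,-12] → ·
    (1,4)@(3, 9): e=[-4,40,12] → ·
    (2,4)@(5, 9): e=[8,40,0] → █  [on edge]
    (1,5)@(3, 11): e=[-8,56,0] → ·  [on edge]
  covered (8 px):
    · · · · · · · ·
    · · · · · · · ·
    · █ █ █ █ · · ·
    · █ █ █ · · · ·
    · · █ · · · · ·
    · · · · · · · ·
T2:
  2·area = 14  (B↔C swapped to make it positive)
  edge (10, 10)→(13, 12): d=(3,2) inclusive
  edge (13, 12)→(0, 8): d=(-13,-4) inclusive
  edge (0, 8)→(10, 10): d=(10,2) inclusive
    (2,4)@(5, 9): e=[7,7,0] → █  [on edge]
    (3,4)@(7, 9): e=[3,15,-4] → ·
    (2,5)@(5, 11): e=[13,-19,20] → ·
    (5,5)@(11, 11): e=[1,5,8] → █
    (6,5)@(13, 11): e=[-3,13,4] → ·
    (7,5)@(15, 11): e=[-7,21,0] → ·  [on edge]
  covered (2 px):
    · · · · · · · ·
    · · · · · · · ·
    · · · · · · · ·
    · · · · · · · ·
    · · █ · · · · ·
    · · · · · █ · ·
T3:
  2·area = 6  (B↔C swapped to make it positive)
  edge (1, 5)→(4, 4): d=(3,-1) inclusive
  edge (4, 4)→(10, 4): d=(6,0) inclusive
  edge (10, 4)→(1, 5): d=(-9,1) inclusive
    (6,0)@(13, 1): e=[0,-18,24] → ·  [on edge]
    (3,1)@(7, 3): e=[0,-6,12] → ·  [on edge]
    (0,2)@(1, 5): e=[0,6,0] → █  [on edge]
    (1,2)@(3, 5): e=[2,6,-2] → ·
    (0,3)@(1, 7): e=[6,18,-18] → ·
  covered (1 px):
    · · · · · · · ·
    · · · · · · · ·
    █ · · · · · · ·
    · · · · · · · ·
    · · · · · · · ·
    · · · · · · · ·

Z-buffer (winner per pixel, '.' = empty):
  . . . . . . . .
  . . . 0 . . . .
  3 1 1 1 1 . . .
  . 1 1 1 . . . .
  . . 2 0 . . . .
  . . . . . 2 . .

Answer: 1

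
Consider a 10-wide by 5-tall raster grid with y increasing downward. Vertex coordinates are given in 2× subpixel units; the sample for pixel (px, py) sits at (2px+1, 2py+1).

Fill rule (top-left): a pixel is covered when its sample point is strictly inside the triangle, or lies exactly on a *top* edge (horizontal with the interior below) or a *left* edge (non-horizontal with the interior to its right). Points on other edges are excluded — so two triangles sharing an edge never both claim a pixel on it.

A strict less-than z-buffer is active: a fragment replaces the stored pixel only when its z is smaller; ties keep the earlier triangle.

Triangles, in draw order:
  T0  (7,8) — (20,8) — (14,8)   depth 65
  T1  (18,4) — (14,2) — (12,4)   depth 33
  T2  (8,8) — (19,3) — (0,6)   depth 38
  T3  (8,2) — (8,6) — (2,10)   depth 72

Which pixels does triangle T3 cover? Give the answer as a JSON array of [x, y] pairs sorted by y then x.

T0:
  degenerate (2·area = 0) — covers nothing
T1:
  2·area = 12  (B↔C swapped to make it positive)
  edge (18, 4)→(12, 4): d=(-6,0) right/bottom  bias=-1
  edge (12, 4)→(14, 2): d=(2,-2) top-left  bias=+0
  edge (14, 2)→(18, 4): d=(4,2) right/bottom  bias=-1
    (7,0)@(15, 1): e=[18,0,-6] → ·  [on edge]
    (6,1)@(13, 3): e=[6,0,6] → █  [on edge]
    (7,1)@(15, 3): e=[6,4,2] → █
    (8,1)@(17, 3): e=[6,8,-2] → ·
    (5,2)@(11, 5): e=[-6,0,18] → ·  [on edge]
    (6,2)@(13, 5): e=[-6,4,14] → ·
    (7,2)@(15, 5): e=[-6,8,10] → ·
    (4,3)@(9, 7): e=[-18,0,30] → ·  [on edge]
    (3,4)@(7, 9): e=[-30,0,42] → ·  [on edge]
  covered (2 px):
    · · · · · · · · · ·
    · · · · · · █ █ · ·
    · · · · · · · · · ·
    · · · · · · · · · ·
    · · · · · · · · · ·
T2:
  2·area = 62  (B↔C swapped to make it positive)
  edge (8, 8)→(0, 6): d=(-8,-2) top-left  bias=+0
  edge (0, 6)→(19, 3): d=(19,-3) top-left  bias=+0
  edge (19, 3)→(8, 8): d=(-11,5) right/bottom  bias=-1
    (9,1)@(19, 3): e=[62,0,0] → ·  [on edge]
    (3,2)@(7, 5): e=[22,2,38] → █
    (4,2)@(9, 5): e=[26,8,28] → █
    (5,2)@(11, 5): e=[30,14,18] → █
    (6,2)@(13, 5): e=[34,20,8] → █
    (7,2)@(15, 5): e=[38,26,-2] → ·
    (2,3)@(5, 7): e=[2,34,26] → █
    (5,3)@(11, 7): e=[14,52,-4] → ·
    (6,3)@(13, 7): e=[18,58,-14] → ·
    (2,4)@(5, 9): e=[-14,72,4] → ·
    (3,4)@(7, 9): e=[-10,78,-6] → ·
    (4,4)@(9, 9): e=[-6,84,-16] → ·
  covered (7 px):
    · · · · · · · · · ·
    · · · · · · · · · ·
    · · · █ █ █ █ · · ·
    · · █ █ █ · · · · ·
    · · · · · · · · · ·
T3:
  2·area = 24
  edge (8, 2)→(8, 6): d=(0,4) right/bottom  bias=-1
  edge (8, 6)→(2, 10): d=(-6,4) right/bottom  bias=-1
  edge (2, 10)→(8, 2): d=(6,-8) top-left  bias=+0
    (3,2)@(7, 5): e=[4,10,10] → █
    (4,2)@(9, 5): e=[-4,2,26] → ·
    (2,3)@(5, 7): e=[12,6,6] → █
    (3,3)@(7, 7): e=[4,-2,22] → ·
    (1,4)@(3, 9): e=[20,2,2] → █
    (2,4)@(5, 9): e=[12,-6,18] → ·
  covered (3 px):
    · · · · · · · · · ·
    · · · · · · · · · ·
    · · · █ · · · · · ·
    · · █ · · · · · · ·
    · █ · · · · · · · ·

Result: [[3,2],[2,3],[1,4]]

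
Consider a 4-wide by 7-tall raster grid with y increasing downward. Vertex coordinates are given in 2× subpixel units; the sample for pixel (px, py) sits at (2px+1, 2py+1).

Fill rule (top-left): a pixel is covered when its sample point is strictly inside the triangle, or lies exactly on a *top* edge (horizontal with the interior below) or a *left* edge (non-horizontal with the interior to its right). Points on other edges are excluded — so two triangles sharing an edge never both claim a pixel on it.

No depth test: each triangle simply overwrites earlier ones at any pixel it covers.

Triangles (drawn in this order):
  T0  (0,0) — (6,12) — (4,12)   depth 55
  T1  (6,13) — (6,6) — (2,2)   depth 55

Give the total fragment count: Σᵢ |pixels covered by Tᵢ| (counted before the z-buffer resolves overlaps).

T0:
  2·area = 24
  edge (0, 0)→(6, 12): d=(6,12) right/bottom  bias=-1
  edge (6, 12)→(4, 12): d=(-2,0) right/bottom  bias=-1
  edge (4, 12)→(0, 0): d=(-4,-12) top-left  bias=+0
    (0,1)@(1, 3): e=[6,18,0] → #  [on edge]
    (1,1)@(3, 3): e=[-18,18,24] → ·
    (0,2)@(1, 5): e=[18,14,-8] → ·
    (1,3)@(3, 7): e=[6,10,8] → #
    (2,3)@(5, 7): e=[-18,10,32] → ·
    (1,4)@(3, 9): e=[18,6,0] → #  [on edge]
    (2,4)@(5, 9): e=[-6,6,24] → ·
    (1,5)@(3, 11): e=[30,2,-8] → ·
    (2,5)@(5, 11): e=[6,2,16] → #
    (3,5)@(7, 11): e=[-18,2,40] → ·
    (2,6)@(5, 13): e=[18,-2,8] → ·
  covered (4 px):
    · · · ·
    # · · ·
    · · · ·
    · # · ·
    · # · ·
    · · # ·
    · · · ·
T1:
  2·area = 28  (B↔C swapped to make it positive)
  edge (6, 13)→(2, 2): d=(-4,-11) top-left  bias=+0
  edge (2, 2)→(6, 6): d=(4,4) right/bottom  bias=-1
  edge (6, 6)→(6, 13): d=(0,7) right/bottom  bias=-1
    (0,0)@(1, 1): e=[-7,0,35] → ·  [on edge]
    (1,1)@(3, 3): e=[7,0,21] → ·  [on edge]
    (2,2)@(5, 5): e=[21,0,7] → ·  [on edge]
    (2,3)@(5, 7): e=[13,8,7] → #
    (3,3)@(7, 7): e=[35,0,-7] → ·  [on edge]
    (2,4)@(5, 9): e=[5,16,7] → #
    (3,4)@(7, 9): e=[27,8,-7] → ·
    (2,5)@(5, 11): e=[-3,24,7] → ·
  covered (2 px):
    · · · ·
    · · · ·
    · · · ·
    · · # ·
    · · # ·
    · · · ·
    · · · ·

Answer: 6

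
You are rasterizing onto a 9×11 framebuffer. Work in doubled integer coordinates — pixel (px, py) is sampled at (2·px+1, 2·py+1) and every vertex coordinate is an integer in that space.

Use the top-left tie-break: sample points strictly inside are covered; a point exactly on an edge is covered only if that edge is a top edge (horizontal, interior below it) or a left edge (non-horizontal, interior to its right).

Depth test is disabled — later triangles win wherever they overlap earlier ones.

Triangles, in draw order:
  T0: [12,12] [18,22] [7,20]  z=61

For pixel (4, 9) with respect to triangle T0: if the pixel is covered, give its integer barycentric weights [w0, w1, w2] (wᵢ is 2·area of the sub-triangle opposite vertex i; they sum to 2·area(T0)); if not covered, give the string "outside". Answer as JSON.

T0:
  2·area = 98
  edge (12, 12)→(18, 22): d=(6,10) right/bottom  bias=-1
  edge (18, 22)→(7, 20): d=(-11,-2) top-left  bias=+0
  edge (7, 20)→(12, 12): d=(5,-8) top-left  bias=+0
    (4,3)@(9, 7): e=[0,147,-49] → ·  [on edge]
    (5,7)@(11, 15): e=[28,63,7] → #
    (6,7)@(13, 15): e=[8,67,23] → #
    (7,7)@(15, 15): e=[-12,71,39] → ·
    (4,8)@(9, 17): e=[60,37,1] → #
    (7,8)@(15, 17): e=[0,49,49] → ·  [on edge]
    (4,9)@(9, 19): e=[72,15,11] → #
    (7,9)@(15, 19): e=[12,27,59] → #
    (8,9)@(17, 19): e=[-8,31,75] → ·
    (4,10)@(9, 21): e=[84,-7,21] → ·
    (5,10)@(11, 21): e=[64,-3,37] → ·
    (6,10)@(13, 21): e=[44,1,53] → #
  covered (12 px):
    · · · · · · · · ·
    · · · · · · · · ·
    · · · · · · · · ·
    · · · · · · · · ·
    · · · · · · · · ·
    · · · · · · · · ·
    · · · · · · · · ·
    · · · · · # # · ·
    · · · · # # # · ·
    · · · · # # # # ·
    · · · · · · # # #

Answer: [15,11,72]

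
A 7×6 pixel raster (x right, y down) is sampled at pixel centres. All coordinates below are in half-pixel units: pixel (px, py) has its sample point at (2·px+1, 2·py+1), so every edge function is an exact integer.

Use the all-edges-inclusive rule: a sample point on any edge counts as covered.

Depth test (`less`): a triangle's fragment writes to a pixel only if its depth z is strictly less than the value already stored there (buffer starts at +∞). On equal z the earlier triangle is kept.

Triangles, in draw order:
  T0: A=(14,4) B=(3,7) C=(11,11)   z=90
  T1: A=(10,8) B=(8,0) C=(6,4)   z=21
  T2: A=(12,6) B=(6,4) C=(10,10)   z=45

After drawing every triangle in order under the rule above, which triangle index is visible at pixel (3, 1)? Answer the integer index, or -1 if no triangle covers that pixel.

T0:
  2·area = 68  (B↔C swapped to make it positive)
  edge (14, 4)→(11, 11): d=(-3,7) inclusive
  edge (11, 11)→(3, 7): d=(-8,-4) inclusive
  edge (3, 7)→(14, 4): d=(11,-3) inclusive
    (5,2)@(11, 5): e=[18,48,2] → █
    (6,2)@(13, 5): e=[4,56,8] → █
    (1,3)@(3, 7): e=[68,0,0] → █  [on edge]
    (2,3)@(5, 7): e=[54,8,6] → █
    (3,3)@(7, 7): e=[40,16,12] → █
    (4,3)@(9, 7): e=[26,24,18] → █
    (6,3)@(13, 7): e=[-2,40,30] → ·
    (1,4)@(3, 9): e=[62,-16,22] → ·
    (2,4)@(5, 9): e=[48,-8,28] → ·
    (3,4)@(7, 9): e=[34,0,34] → █  [on edge]
    (6,4)@(13, 9): e=[-8,24,52] → ·
    (3,5)@(7, 11): e=[28,-16,56] → ·
    (5,5)@(11, 11): e=[0,0,68] → █  [on edge]
  covered (11 px):
    · · · · · · ·
    · · · · · · ·
    · · · · · █ █
    · █ █ █ █ █ ·
    · · · █ █ █ ·
    · · · · · █ ·
T1:
  2·area = 24  (B↔C swapped to make it positive)
  edge (10, 8)→(6, 4): d=(-4,-4) inclusive
  edge (6, 4)→(8, 0): d=(2,-4) inclusive
  edge (8, 0)→(10, 8): d=(2,8) inclusive
    (1,0)@(3, 1): e=[0,-18,42] → ·  [on edge]
    (2,1)@(5, 3): e=[0,-6,30] → ·  [on edge]
    (3,1)@(7, 3): e=[8,2,14] → █
    (4,1)@(9, 3): e=[16,10,-2] → ·
    (3,2)@(7, 5): e=[0,6,18] → █  [on edge]
    (4,2)@(9, 5): e=[8,14,2] → █
    (5,2)@(11, 5): e=[16,22,-14] → ·
    (3,3)@(7, 7): e=[-8,10,22] → ·
    (4,3)@(9, 7): e=[0,18,6] → █  [on edge]
    (5,3)@(11, 7): e=[8,26,-10] → ·
    (4,4)@(9, 9): e=[-8,22,10] → ·
    (5,4)@(11, 9): e=[0,30,-6] → ·  [on edge]
    (6,5)@(13, 11): e=[0,42,-18] → ·  [on edge]
  covered (4 px):
    · · · · · · ·
    · · · █ · · ·
    · · · █ █ · ·
    · · · · █ · ·
    · · · · · · ·
    · · · · · · ·
T2:
  2·area = 28  (B↔C swapped to make it positive)
  edge (12, 6)→(10, 10): d=(-2,4) inclusive
  edge (10, 10)→(6, 4): d=(-4,-6) inclusive
  edge (6, 4)→(12, 6): d=(6,2) inclusive
    (1,1)@(3, 3): e=[42,-14,0] → ·  [on edge]
    (3,2)@(7, 5): e=[22,2,4] → █
    (4,2)@(9, 5): e=[14,14,0] → █  [on edge]
    (5,2)@(11, 5): e=[6,26,-4] → ·
    (3,3)@(7, 7): e=[18,-6,16] → ·
    (4,3)@(9, 7): e=[10,6,12] → █
    (5,3)@(11, 7): e=[2,18,8] → █
    (6,3)@(13, 7): e=[-6,30,4] → ·
    (4,4)@(9, 9): e=[6,-2,24] → ·
    (5,4)@(11, 9): e=[-2,10,20] → ·
  covered (4 px):
    · · · · · · ·
    · · · · · · ·
    · · · █ █ · ·
    · · · · █ █ ·
    · · · · · · ·
    · · · · · · ·

Z-buffer (winner per pixel, '.' = empty):
  . . . . . . .
  . . . 1 . . .
  . . . 1 1 0 0
  . 0 0 0 1 2 .
  . . . 0 0 0 .
  . . . . . 0 .

Answer: 1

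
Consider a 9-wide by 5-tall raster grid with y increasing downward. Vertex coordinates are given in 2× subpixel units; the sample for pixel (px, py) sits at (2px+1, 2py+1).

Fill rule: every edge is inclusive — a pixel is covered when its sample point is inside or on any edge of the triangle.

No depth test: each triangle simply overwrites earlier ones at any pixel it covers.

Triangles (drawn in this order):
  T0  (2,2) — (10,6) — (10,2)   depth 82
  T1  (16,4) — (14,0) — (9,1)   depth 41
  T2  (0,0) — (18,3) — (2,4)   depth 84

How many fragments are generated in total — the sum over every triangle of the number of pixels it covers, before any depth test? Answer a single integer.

T0:
  2·area = 32  (B↔C swapped to make it positive)
  edge (2, 2)→(10, 2): d=(8,0) inclusive
  edge (10, 2)→(10, 6): d=(0,4) inclusive
  edge (10, 6)→(2, 2): d=(-8,-4) inclusive
    (2,1)@(5, 3): e=[8,20,4] → #
    (3,1)@(7, 3): e=[8,12,12] → #
    (4,1)@(9, 3): e=[8,4,20] → #
    (5,1)@(11, 3): e=[8,-4,28] → ·
    (2,2)@(5, 5): e=[24,20,-12] → ·
    (3,2)@(7, 5): e=[24,12,-4] → ·
    (4,2)@(9, 5): e=[24,4,4] → #
    (5,2)@(11, 5): e=[24,-4,12] → ·
    (4,3)@(9, 7): e=[40,4,-12] → ·
  covered (4 px):
    · · · · · · · · ·
    · · # # # · · · ·
    · · · · # · · · ·
    · · · · · · · · ·
    · · · · · · · · ·
T1:
  2·area = 22  (B↔C swapped to make it positive)
  edge (16, 4)→(9, 1): d=(-7,-3) inclusive
  edge (9, 1)→(14, 0): d=(5,-1) inclusive
  edge (14, 0)→(16, 4): d=(2,4) inclusive
    (4,0)@(9, 1): e=[0,0,22] → #  [on edge]
    (5,0)@(11, 1): e=[6,2,14] → #
    (6,0)@(13, 1): e=[12,4,6] → #
    (7,0)@(15, 1): e=[18,6,-2] → ·
    (4,1)@(9, 3): e=[-14,10,26] → ·
    (5,1)@(11, 3): e=[-8,12,18] → ·
    (6,1)@(13, 3): e=[-2,14,10] → ·
    (7,1)@(15, 3): e=[4,16,2] → #
    (8,1)@(17, 3): e=[10,18,-6] → ·
    (7,2)@(15, 5): e=[-10,26,6] → ·
  covered (4 px):
    · · · · # # # · ·
    · · · · · · · # ·
    · · · · · · · · ·
    · · · · · · · · ·
    · · · · · · · · ·
T2:
  2·area = 66
  edge (0, 0)→(18, 3): d=(18,3) inclusive
  edge (18, 3)→(2, 4): d=(-16,1) inclusive
  edge (2, 4)→(0, 0): d=(-2,-4) inclusive
    (0,0)@(1, 1): e=[15,49,2] → #
    (1,0)@(3, 1): e=[9,47,10] → #
    (2,0)@(5, 1): e=[3,45,18] → #
    (3,0)@(7, 1): e=[-3,43,26] → ·
    (0,1)@(1, 3): e=[51,17,-2] → ·
    (1,1)@(3, 3): e=[45,15,6] → #
    (3,1)@(7, 3): e=[33,11,22] → #
    (4,1)@(9, 3): e=[27,9,30] → #
    (5,1)@(11, 3): e=[21,7,38] → #
    (6,1)@(13, 3): e=[15,5,46] → #
    (7,1)@(15, 3): e=[9,3,54] → #
    (8,1)@(17, 3): e=[3,1,62] → #
  covered (11 px):
    # # # · · · · · ·
    · # # # # # # # #
    · · · · · · · · ·
    · · · · · · · · ·
    · · · · · · · · ·

Result: 19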